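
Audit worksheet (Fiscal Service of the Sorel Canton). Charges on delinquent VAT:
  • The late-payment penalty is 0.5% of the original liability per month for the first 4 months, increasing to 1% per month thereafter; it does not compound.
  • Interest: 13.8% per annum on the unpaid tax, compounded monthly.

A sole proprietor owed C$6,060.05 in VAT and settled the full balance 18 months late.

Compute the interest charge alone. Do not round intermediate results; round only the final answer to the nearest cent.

C$1,384.91

Interest (13.8%/yr ÷ 12 = 1.15%/month): C$6,060.05 × ((1 + 0.0115)^18 − 1) = C$1,384.9067…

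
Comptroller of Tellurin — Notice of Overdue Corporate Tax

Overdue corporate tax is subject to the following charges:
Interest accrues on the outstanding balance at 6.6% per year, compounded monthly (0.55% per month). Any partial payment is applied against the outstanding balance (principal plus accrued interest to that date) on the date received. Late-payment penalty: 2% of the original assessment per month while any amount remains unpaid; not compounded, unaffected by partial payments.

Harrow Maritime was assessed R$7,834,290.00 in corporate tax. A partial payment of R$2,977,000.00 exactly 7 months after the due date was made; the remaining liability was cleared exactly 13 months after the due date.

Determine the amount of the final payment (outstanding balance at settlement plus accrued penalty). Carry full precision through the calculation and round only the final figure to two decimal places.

Balance at month 7: R$7,834,290.0000 × (1 + 0.0055)^7 = R$8,140,932.7695…
After R$2,977,000.00 payment: R$8,140,932.7695… − R$2,977,000.00 = R$5,163,932.7695…
Balance at month 13: R$5,163,932.7695… × (1 + 0.0055)^6 = R$5,336,702.9394…
Penalty: 13 × 2% × R$7,834,290.00 = R$2,036,915.40
Final settlement = outstanding balance + penalty = R$5,336,702.9394… + R$2,036,915.40 = R$7,373,618.34

R$7,373,618.34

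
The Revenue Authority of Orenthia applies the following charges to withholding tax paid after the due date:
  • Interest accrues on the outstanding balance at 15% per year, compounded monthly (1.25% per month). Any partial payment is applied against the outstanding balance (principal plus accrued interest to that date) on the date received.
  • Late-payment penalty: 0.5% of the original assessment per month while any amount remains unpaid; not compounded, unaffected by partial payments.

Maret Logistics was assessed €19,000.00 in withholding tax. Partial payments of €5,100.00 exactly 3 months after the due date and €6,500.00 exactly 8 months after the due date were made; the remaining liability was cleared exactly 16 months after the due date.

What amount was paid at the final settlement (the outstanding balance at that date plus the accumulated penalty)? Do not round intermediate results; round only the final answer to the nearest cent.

Balance at month 3: €19,000.0000 × (1 + 0.0125)^3 = €19,721.4434…
After €5,100.00 payment: €19,721.4434… − €5,100.00 = €14,621.4434…
Balance at month 8: €14,621.4434… × (1 + 0.0125)^5 = €15,558.4169…
After €6,500.00 payment: €15,558.4169… − €6,500.00 = €9,058.4169…
Balance at month 16: €9,058.4169… × (1 + 0.0125)^8 = €10,004.8956…
Penalty: 16 × 0.5% × €19,000.00 = €1,520.00
Final settlement = outstanding balance + penalty = €10,004.8956… + €1,520.00 = €11,524.90

€11,524.90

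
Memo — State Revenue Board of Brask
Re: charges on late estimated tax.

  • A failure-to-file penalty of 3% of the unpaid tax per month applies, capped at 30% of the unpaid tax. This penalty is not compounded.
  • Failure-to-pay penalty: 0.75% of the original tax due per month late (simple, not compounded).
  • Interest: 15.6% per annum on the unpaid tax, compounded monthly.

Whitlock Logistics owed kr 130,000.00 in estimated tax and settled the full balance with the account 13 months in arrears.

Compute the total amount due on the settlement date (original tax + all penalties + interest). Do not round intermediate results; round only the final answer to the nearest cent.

kr 205,443.06

Failure-to-file: 13 × 3% × kr 130,000.00 = kr 50,700.00, capped at 30% × kr 130,000.00 = kr 39,000.00
Failure-to-pay penalty = 0.75% × kr 130,000.00 × 13 mo = kr 12,675.00
Interest (15.6%/yr ÷ 12 = 1.3%/month): kr 130,000.00 × ((1 + 0.013)^13 − 1) = kr 23,768.0624…
Total = kr 130,000.00 + kr 51,675.0000 + kr 23,768.0624… = kr 205,443.06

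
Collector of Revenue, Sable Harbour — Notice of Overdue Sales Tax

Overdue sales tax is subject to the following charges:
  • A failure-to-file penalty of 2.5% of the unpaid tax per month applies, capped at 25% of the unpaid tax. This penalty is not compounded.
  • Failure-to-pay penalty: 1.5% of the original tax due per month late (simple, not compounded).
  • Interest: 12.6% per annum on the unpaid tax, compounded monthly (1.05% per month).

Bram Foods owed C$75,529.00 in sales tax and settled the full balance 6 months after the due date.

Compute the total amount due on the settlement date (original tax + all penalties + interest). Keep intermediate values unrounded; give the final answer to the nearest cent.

C$98,540.96

Failure-to-file: 6 × 2.5% × C$75,529.00 = C$11,329.35 (under the 25% cap)
Failure-to-pay penalty: 6 × 1.5% × C$75,529.00 = C$6,797.61
Interest: C$75,529.00 × ((1 + 0.0105)^6 − 1) = C$75,529.00 × 0.0646771… = C$4,884.9956…
Total = C$75,529.00 + C$18,126.9600 + C$4,884.9956… = C$98,540.96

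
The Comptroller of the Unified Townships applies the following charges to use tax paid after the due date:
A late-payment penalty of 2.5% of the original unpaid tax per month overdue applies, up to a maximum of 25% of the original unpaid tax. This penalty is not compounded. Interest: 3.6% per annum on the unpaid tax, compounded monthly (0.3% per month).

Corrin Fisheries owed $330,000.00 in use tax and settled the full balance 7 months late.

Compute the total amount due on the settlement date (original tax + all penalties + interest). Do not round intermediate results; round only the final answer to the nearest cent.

$394,742.68

Penalty: 7 × 2.5% × $330,000.00 = $57,750.00 (below the 25% cap of $82,500.00)
Interest: $330,000.00 × ((1 + 0.003)^7 − 1) = $330,000.00 × 0.0211899… = $6,992.6828…
Total = $330,000.00 + $57,750.0000 + $6,992.6828… = $394,742.68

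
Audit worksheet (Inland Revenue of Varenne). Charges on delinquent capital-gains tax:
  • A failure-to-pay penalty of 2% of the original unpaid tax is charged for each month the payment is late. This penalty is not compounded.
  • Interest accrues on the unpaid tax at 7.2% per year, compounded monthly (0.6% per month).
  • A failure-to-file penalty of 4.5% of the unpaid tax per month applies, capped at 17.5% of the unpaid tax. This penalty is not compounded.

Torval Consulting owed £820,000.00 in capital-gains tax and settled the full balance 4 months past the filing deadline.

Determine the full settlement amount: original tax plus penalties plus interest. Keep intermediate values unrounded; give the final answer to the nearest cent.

Failure-to-file: 4 × 4.5% × £820,000.00 = £147,600.00, capped at 17.5% × £820,000.00 = £143,500.00
Failure-to-pay penalty: 4 × 2% × £820,000.00 = £65,600.00
Interest: £820,000.00 × ((1 + 0.006)^4 − 1) = £820,000.00 × 0.0242169… = £19,857.8295…
Total = £820,000.00 + £209,100.0000 + £19,857.8295… = £1,048,957.83

£1,048,957.83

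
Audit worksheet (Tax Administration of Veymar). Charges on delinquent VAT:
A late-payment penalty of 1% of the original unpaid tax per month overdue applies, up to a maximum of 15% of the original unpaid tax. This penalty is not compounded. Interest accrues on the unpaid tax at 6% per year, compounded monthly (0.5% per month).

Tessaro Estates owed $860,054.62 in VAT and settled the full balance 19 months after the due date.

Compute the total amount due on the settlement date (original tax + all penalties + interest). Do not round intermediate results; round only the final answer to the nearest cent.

$1,074,551.02

Penalty (uncapped): 19 × 1% × $860,054.62 = $163,410.38…; cap = 15% × $860,054.62 = $129,008.19… → penalty = $129,008.19…
Interest: $860,054.62 × ((1 + 0.005)^19 − 1) = $860,054.62 × 0.0993986… = $85,488.2116…
Total = $860,054.62 + $129,008.1930 + $85,488.2116… = $1,074,551.02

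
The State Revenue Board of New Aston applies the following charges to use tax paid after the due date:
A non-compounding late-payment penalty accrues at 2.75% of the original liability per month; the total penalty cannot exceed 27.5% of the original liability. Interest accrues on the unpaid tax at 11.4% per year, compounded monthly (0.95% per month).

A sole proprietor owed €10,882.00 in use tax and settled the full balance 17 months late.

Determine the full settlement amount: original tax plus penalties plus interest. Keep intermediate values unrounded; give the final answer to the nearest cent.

Penalty (uncapped): 17 × 2.75% × €10,882.00 = €5,087.34…; cap = 27.5% × €10,882.00 = €2,992.55 → penalty = €2,992.55
Interest: €10,882.00 × ((1 + 0.0095)^17 − 1) = €10,882.00 × 0.1743769… = €1,897.5693…
Total = €10,882.00 + €2,992.5500 + €1,897.5693… = €15,772.12

€15,772.12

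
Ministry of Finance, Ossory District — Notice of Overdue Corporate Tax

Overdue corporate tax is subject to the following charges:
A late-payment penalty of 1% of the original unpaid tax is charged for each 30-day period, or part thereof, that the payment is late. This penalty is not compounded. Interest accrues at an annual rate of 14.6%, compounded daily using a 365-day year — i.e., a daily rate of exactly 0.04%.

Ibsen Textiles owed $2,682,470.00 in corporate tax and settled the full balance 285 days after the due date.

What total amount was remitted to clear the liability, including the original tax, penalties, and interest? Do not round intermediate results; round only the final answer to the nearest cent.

$3,274,562.43

Penalty periods: ⌈285/30⌉ = 10; penalty = 10 × 1% × $2,682,470.00 = $268,247.00
Interest: $2,682,470.00 × ((1 + 0.0004)^285 − 1) = $2,682,470.00 × 0.12072658… = $323,845.4259…
Total = $2,682,470.00 + $268,247.0000 + $323,845.4259… = $3,274,562.43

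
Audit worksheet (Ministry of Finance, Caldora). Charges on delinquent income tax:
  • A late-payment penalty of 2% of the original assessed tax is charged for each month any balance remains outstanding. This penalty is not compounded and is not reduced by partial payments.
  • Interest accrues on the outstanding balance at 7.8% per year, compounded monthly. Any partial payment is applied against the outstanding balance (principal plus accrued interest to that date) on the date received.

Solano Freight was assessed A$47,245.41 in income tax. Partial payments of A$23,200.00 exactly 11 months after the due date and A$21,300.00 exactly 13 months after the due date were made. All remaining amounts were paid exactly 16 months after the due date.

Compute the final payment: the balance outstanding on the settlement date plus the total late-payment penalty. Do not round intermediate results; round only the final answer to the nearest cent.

Monthly rate = 7.8% ÷ 12 = 0.65%
Balance at month 11: A$47,245.4100 × (1 + 0.0065)^11 = A$50,735.4123…
After A$23,200.00 payment: A$50,735.4123… − A$23,200.00 = A$27,535.4123…
Balance at month 13: A$27,535.4123… × (1 + 0.0065)^2 = A$27,894.5360…
After A$21,300.00 payment: A$27,894.5360… − A$21,300.00 = A$6,594.5360…
Balance at month 16: A$6,594.5360… × (1 + 0.0065)^3 = A$6,723.9671…
Penalty: 16 × 2% × A$47,245.41 = A$15,118.53…
Final settlement = outstanding balance + penalty = A$6,723.9671… + A$15,118.53… = A$21,842.50

A$21,842.50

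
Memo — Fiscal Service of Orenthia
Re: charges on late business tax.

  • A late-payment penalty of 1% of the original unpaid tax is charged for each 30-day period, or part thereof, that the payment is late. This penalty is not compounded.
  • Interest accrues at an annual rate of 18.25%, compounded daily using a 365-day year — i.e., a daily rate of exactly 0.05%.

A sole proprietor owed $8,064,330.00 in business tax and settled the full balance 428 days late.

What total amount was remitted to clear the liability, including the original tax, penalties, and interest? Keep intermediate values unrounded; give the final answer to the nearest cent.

$11,197,777.13

Penalty periods: ⌈428/30⌉ = 15; penalty = 15 × 1% × $8,064,330.00 = $1,209,649.50
Interest: $8,064,330.00 × ((1 + 0.0005)^428 − 1) = $8,064,330.00 × 0.23855641… = $1,923,797.6327…
Total = $8,064,330.00 + $1,209,649.5000 + $1,923,797.6327… = $11,197,777.13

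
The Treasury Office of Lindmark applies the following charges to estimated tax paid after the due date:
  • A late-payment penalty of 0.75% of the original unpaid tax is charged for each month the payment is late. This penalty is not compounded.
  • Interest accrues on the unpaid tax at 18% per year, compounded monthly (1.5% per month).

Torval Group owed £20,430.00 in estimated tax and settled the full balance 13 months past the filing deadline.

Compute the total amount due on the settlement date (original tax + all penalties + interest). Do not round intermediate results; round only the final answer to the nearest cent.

£26,784.80

Late-payment penalty = 0.75% × £20,430.00 × 13 mo = £1,991.93…
Interest: £20,430.00 × ((1 + 0.015)^13 − 1) = £20,430.00 × 0.2135524… = £4,362.8764…
Total = £20,430.00 + £1,991.9250 + £4,362.8764… = £26,784.80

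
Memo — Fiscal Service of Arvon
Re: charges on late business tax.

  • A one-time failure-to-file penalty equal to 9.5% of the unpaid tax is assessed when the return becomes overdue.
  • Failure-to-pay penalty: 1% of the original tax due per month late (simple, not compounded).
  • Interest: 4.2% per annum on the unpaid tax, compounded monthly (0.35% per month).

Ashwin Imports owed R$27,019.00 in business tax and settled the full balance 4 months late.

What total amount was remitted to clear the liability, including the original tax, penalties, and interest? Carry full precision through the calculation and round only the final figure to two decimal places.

R$31,046.82

Failure-to-file penalty: 9.5% × R$27,019.00 = R$2,566.81…
Failure-to-pay penalty: 4 × 1% × R$27,019.00 = R$1,080.76
Interest: R$27,019.00 × ((1 + 0.0035)^4 − 1) = R$27,019.00 × 0.0140737… = R$380.2565…
Total = R$27,019.00 + R$3,647.5650 + R$380.2565… = R$31,046.82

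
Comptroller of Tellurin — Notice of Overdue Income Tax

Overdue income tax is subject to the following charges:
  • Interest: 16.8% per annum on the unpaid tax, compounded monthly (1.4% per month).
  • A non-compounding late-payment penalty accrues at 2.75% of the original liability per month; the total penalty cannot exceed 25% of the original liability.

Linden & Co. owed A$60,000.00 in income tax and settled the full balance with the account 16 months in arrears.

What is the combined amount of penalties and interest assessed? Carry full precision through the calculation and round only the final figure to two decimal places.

A$29,947.74

Penalty (uncapped): 16 × 2.75% × A$60,000.00 = A$26,400.00; cap = 25% × A$60,000.00 = A$15,000.00 → penalty = A$15,000.00
Interest: A$60,000.00 × ((1 + 0.014)^16 − 1) = A$60,000.00 × 0.2491290… = A$14,947.7381…
Penalties + interest = A$15,000.0000 + A$14,947.7381… = A$29,947.74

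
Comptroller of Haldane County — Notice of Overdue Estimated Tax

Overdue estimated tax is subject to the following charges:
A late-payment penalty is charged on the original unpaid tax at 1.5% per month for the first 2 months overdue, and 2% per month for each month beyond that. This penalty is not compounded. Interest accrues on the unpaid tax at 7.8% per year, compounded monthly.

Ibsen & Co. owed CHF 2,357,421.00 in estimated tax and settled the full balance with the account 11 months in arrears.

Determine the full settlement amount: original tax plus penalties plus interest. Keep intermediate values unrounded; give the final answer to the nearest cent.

CHF 3,026,621.29

Penalty, months 1–2: 2 × 1.5% × CHF 2,357,421.00 = CHF 70,722.63
Penalty, months 3–11: 9 × 2% × CHF 2,357,421.00 = CHF 424,335.78
Interest (7.8%/yr ÷ 12 = 0.65%/month): CHF 2,357,421.00 × ((1 + 0.0065)^11 − 1) = CHF 174,141.8821…
Total = CHF 2,357,421.00 + CHF 495,058.4100 + CHF 174,141.8821… = CHF 3,026,621.29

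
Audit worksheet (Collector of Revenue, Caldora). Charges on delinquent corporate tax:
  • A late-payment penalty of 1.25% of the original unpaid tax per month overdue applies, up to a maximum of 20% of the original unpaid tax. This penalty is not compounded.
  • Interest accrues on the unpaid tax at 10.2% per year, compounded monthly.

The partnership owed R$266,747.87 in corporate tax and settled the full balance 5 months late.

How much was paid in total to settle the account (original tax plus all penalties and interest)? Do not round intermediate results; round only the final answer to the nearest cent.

Penalty: 5 × 1.25% × R$266,747.87 = R$16,671.74… (below the 20% cap of R$53,349.57…)
Interest (10.2%/yr ÷ 12 = 0.85%/month): R$266,747.87 × ((1 + 0.0085)^5 − 1) = R$11,531.1550…
Total = R$266,747.87 + R$16,671.7419… + R$11,531.1550… = R$294,950.77

R$294,950.77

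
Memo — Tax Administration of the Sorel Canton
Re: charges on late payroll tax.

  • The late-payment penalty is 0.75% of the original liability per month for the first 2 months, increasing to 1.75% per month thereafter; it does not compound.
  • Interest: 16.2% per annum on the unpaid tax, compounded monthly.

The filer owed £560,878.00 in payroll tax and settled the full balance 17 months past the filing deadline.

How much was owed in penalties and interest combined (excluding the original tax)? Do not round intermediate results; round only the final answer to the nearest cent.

Penalty, months 1–2: 2 × 0.75% × £560,878.00 = £8,413.17
Penalty, months 3–17: 15 × 1.75% × £560,878.00 = £147,230.48…
Interest (16.2%/yr ÷ 12 = 1.35%/month): £560,878.00 × ((1 + 0.0135)^17 − 1) = £143,607.7405…
Penalties + interest = £155,643.6450 + £143,607.7405… = £299,251.39

£299,251.39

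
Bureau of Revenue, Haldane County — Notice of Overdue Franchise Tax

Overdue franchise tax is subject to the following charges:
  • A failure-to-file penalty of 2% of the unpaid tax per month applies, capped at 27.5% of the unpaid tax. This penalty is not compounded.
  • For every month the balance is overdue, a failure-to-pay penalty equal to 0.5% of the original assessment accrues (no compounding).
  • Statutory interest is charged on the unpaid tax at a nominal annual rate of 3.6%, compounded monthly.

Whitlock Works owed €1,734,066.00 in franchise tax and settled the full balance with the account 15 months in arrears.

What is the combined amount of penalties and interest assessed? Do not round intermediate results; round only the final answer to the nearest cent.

Failure-to-file: 15 × 2% × €1,734,066.00 = €520,219.80, capped at 27.5% × €1,734,066.00 = €476,868.15
Failure-to-pay penalty = 0.5% × €1,734,066.00 × 15 mo = €130,054.95
Interest (3.6%/yr ÷ 12 = 0.3%/month): €1,734,066.00 × ((1 + 0.003)^15 − 1) = €79,693.1584…
Penalties + interest = €606,923.1000 + €79,693.1584… = €686,616.26

€686,616.26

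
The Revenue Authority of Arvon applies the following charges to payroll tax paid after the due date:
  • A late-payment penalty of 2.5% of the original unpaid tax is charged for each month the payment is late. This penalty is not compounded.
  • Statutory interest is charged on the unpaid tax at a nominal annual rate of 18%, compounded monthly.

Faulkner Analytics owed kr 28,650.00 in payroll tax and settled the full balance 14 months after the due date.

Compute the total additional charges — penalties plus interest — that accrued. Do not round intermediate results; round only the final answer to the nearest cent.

kr 16,667.30

Late-payment penalty: 14 × 2.5% × kr 28,650.00 = kr 10,027.50
Interest (18%/yr ÷ 12 = 1.5%/month): kr 28,650.00 × ((1 + 0.015)^14 − 1) = kr 6,639.8017…
Penalties + interest = kr 10,027.5000 + kr 6,639.8017… = kr 16,667.30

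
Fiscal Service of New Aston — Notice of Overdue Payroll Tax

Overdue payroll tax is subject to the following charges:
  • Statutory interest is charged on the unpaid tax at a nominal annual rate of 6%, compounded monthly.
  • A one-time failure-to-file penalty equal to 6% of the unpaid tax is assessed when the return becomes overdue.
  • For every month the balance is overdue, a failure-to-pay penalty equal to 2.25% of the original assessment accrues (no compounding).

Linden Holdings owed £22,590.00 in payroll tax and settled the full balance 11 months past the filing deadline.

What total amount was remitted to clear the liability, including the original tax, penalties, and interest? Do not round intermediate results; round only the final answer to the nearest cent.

Failure-to-file penalty: 6% × £22,590.00 = £1,355.40
Failure-to-pay penalty = 2.25% × £22,590.00 × 11 mo = £5,591.03…
Interest (6%/yr ÷ 12 = 0.5%/month): £22,590.00 × ((1 + 0.005)^11 − 1) = £1,273.9819…
Total = £22,590.00 + £6,946.4250 + £1,273.9819… = £30,810.41

£30,810.41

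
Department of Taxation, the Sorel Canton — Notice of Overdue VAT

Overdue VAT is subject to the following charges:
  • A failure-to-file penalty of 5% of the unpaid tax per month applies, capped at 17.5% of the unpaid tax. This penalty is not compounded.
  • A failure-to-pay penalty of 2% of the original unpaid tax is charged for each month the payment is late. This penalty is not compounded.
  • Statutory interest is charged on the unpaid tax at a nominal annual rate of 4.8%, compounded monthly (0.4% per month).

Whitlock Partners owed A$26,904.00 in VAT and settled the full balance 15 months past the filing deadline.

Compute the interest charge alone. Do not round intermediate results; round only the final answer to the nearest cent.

A$1,660.23

Interest: A$26,904.00 × ((1 + 0.004)^15 − 1) = A$26,904.00 × 0.0617095… = A$1,660.2316…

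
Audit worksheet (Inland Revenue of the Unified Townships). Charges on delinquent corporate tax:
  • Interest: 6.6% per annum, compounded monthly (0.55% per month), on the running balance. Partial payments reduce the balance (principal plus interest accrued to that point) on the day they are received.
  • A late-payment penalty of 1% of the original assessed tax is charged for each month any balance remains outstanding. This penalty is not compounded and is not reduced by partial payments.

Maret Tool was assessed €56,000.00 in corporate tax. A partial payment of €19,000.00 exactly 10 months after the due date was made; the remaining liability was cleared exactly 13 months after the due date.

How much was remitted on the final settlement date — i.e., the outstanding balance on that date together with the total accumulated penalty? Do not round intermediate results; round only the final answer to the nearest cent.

€48,103.61

Balance at month 10: €56,000.0000 × (1 + 0.0055)^10 = €59,157.3589…
After €19,000.00 payment: €59,157.3589… − €19,000.00 = €40,157.3589…
Balance at month 13: €40,157.3589… × (1 + 0.0055)^3 = €40,823.6063…
Penalty: 13 × 1% × €56,000.00 = €7,280.00
Final settlement = outstanding balance + penalty = €40,823.6063… + €7,280.00 = €48,103.61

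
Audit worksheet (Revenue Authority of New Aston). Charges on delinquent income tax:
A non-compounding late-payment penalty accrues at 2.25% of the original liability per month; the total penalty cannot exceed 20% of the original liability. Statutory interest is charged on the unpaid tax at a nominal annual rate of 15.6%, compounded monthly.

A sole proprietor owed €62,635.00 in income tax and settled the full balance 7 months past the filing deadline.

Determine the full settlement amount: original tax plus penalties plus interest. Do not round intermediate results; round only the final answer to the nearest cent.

Penalty: 7 × 2.25% × €62,635.00 = €9,865.01… (below the 20% cap of €12,527.00)
Interest (15.6%/yr ÷ 12 = 1.3%/month): €62,635.00 × ((1 + 0.013)^7 − 1) = €5,926.9560…
Total = €62,635.00 + €9,865.0125 + €5,926.9560… = €78,426.97

€78,426.97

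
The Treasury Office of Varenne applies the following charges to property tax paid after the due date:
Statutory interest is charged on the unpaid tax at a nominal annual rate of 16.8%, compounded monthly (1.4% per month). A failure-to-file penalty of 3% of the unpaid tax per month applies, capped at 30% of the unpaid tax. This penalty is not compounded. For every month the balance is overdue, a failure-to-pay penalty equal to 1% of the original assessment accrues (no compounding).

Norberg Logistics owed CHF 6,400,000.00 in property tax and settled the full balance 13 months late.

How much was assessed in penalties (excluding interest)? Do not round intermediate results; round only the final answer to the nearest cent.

Failure-to-file: 13 × 3% × CHF 6,400,000.00 = CHF 2,496,000.00, capped at 30% × CHF 6,400,000.00 = CHF 1,920,000.00
Failure-to-pay penalty: 13 × 1% × CHF 6,400,000.00 = CHF 832,000.00
Total penalty = CHF 1,920,000.00 + CHF 832,000.00 = CHF 2,752,000.00

CHF 2,752,000.00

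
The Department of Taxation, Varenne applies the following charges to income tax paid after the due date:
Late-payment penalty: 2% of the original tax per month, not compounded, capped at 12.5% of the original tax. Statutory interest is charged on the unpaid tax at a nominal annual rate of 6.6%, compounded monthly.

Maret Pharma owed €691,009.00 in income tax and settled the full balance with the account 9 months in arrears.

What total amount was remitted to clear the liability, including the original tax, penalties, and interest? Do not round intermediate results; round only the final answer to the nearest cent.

Penalty (uncapped): 9 × 2% × €691,009.00 = €124,381.62; cap = 12.5% × €691,009.00 = €86,376.13… → penalty = €86,376.13…
Interest (6.6%/yr ÷ 12 = 0.55%/month): €691,009.00 × ((1 + 0.0055)^9 − 1) = €34,967.1916…
Total = €691,009.00 + €86,376.1250 + €34,967.1916… = €812,352.32

€812,352.32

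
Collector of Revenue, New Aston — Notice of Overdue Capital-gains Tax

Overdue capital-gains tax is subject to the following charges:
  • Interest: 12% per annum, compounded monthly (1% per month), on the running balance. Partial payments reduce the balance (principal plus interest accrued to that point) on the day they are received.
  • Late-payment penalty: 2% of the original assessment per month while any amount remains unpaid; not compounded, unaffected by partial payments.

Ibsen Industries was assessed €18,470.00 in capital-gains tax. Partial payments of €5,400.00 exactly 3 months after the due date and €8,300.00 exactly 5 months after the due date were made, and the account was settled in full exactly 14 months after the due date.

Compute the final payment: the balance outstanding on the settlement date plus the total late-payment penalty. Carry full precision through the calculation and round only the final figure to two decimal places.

€11,300.19

Balance at month 3: €18,470.0000 × (1 + 0.01)^3 = €19,029.6595…
After €5,400.00 payment: €19,029.6595… − €5,400.00 = €13,629.6595…
Balance at month 5: €13,629.6595… × (1 + 0.01)^2 = €13,903.6156…
After €8,300.00 payment: €13,903.6156… − €8,300.00 = €5,603.6156…
Balance at month 14: €5,603.6156… × (1 + 0.01)^9 = €6,128.5919…
Penalty: 14 × 2% × €18,470.00 = €5,171.60
Final settlement = outstanding balance + penalty = €6,128.5919… + €5,171.60 = €11,300.19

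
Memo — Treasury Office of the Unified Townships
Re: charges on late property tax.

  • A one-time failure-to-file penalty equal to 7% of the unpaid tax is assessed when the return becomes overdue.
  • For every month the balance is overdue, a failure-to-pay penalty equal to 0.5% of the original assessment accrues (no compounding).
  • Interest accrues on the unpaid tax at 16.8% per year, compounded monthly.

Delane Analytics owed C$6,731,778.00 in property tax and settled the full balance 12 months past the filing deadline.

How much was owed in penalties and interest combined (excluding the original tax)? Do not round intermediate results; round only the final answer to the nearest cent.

Failure-to-file penalty: 7% × C$6,731,778.00 = C$471,224.46
Failure-to-pay penalty = 0.5% × C$6,731,778.00 × 12 mo = C$403,906.68
Interest (16.8%/yr ÷ 12 = 1.4%/month): C$6,731,778.00 × ((1 + 0.014)^12 − 1) = C$1,222,215.7498…
Penalties + interest = C$875,131.1400 + C$1,222,215.7498… = C$2,097,346.89

C$2,097,346.89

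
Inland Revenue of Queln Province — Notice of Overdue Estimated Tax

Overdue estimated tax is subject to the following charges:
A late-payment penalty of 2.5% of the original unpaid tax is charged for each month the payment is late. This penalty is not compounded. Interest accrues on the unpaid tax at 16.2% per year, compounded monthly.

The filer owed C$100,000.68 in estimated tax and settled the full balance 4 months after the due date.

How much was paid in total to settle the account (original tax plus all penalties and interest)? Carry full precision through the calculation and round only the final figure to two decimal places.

C$115,511.12

Late-payment penalty = 2.5% × C$100,000.68 × 4 mo = C$10,000.07…
Interest (16.2%/yr ÷ 12 = 1.35%/month): C$100,000.68 × ((1 + 0.0135)^4 − 1) = C$5,510.3749…
Total = C$100,000.68 + C$10,000.0680 + C$5,510.3749… = C$115,511.12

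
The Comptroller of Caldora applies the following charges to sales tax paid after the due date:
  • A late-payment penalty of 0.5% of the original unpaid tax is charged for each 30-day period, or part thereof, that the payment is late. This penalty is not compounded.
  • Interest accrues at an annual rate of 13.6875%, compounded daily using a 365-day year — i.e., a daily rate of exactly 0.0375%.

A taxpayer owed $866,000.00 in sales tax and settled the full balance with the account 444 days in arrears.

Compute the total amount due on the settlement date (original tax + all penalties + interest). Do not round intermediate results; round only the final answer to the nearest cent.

$1,087,805.70

Penalty periods: ⌈444/30⌉ = 15; penalty = 15 × 0.5% × $866,000.00 = $64,950.00
Interest: $866,000.00 × ((1 + 0.000375)^444 − 1) = $866,000.00 × 0.18112667… = $156,855.6973…
Total = $866,000.00 + $64,950.0000 + $156,855.6973… = $1,087,805.70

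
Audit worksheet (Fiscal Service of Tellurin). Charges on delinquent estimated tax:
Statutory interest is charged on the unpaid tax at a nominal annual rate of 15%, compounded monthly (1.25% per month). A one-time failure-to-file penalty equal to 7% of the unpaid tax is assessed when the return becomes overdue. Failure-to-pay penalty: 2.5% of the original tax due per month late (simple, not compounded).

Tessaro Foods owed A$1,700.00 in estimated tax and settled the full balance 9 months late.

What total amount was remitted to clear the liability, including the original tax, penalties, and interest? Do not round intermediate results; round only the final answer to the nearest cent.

A$2,402.60

Failure-to-file penalty: 7% × A$1,700.00 = A$119.00
Failure-to-pay penalty = 2.5% × A$1,700.00 × 9 mo = A$382.50
Interest: A$1,700.00 × ((1 + 0.0125)^9 − 1) = A$1,700.00 × 0.1182922… = A$201.0967…
Total = A$1,700.00 + A$501.5000 + A$201.0967… = A$2,402.60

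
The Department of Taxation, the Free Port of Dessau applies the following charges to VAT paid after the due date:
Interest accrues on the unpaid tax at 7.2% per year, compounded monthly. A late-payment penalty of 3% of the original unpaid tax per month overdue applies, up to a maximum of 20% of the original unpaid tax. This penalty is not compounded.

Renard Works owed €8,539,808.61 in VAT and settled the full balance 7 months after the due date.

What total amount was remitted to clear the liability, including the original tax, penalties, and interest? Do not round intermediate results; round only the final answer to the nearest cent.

Penalty (uncapped): 7 × 3% × €8,539,808.61 = €1,793,359.81…; cap = 20% × €8,539,808.61 = €1,707,961.72… → penalty = €1,707,961.72…
Interest (7.2%/yr ÷ 12 = 0.6%/month): €8,539,808.61 × ((1 + 0.006)^7 − 1) = €365,193.0066…
Total = €8,539,808.61 + €1,707,961.7220 + €365,193.0066… = €10,612,963.34

€10,612,963.34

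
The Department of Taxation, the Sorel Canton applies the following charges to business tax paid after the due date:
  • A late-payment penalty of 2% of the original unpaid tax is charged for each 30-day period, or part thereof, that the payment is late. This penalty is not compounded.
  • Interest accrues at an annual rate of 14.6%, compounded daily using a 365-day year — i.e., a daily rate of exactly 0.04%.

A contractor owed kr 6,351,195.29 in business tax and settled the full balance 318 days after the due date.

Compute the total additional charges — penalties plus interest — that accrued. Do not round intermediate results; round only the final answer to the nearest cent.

Penalty periods: ⌈318/30⌉ = 11; penalty = 11 × 2% × kr 6,351,195.29 = kr 1,397,262.96…
Interest: kr 6,351,195.29 × ((1 + 0.0004)^318 − 1) = kr 6,351,195.29 × 0.13561524… = kr 861,318.8810…
Penalties + interest = kr 1,397,262.9638 + kr 861,318.8810… = kr 2,258,581.84

kr 2,258,581.84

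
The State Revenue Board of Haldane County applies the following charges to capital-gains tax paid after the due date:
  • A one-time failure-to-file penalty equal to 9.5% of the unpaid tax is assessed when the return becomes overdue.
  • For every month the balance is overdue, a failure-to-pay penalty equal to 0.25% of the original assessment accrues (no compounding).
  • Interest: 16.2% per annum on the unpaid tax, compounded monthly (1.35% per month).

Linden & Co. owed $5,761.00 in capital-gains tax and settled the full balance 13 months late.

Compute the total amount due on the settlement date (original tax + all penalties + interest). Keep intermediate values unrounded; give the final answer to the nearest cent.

$7,592.67

Failure-to-file penalty: 9.5% × $5,761.00 = $547.30…
Failure-to-pay penalty: 13 × 0.25% × $5,761.00 = $187.23…
Interest: $5,761.00 × ((1 + 0.0135)^13 − 1) = $5,761.00 × 0.1904435… = $1,097.1450…
Total = $5,761.00 + $734.5275 + $1,097.1450… = $7,592.67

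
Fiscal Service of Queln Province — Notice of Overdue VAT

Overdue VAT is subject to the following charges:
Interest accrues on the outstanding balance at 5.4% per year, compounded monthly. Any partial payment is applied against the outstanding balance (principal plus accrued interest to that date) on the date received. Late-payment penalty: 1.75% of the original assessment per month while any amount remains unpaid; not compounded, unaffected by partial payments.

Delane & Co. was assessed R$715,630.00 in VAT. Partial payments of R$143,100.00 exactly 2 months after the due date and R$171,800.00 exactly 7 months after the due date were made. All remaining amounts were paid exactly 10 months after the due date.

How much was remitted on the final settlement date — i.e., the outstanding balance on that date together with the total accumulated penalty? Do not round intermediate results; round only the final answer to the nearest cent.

R$551,265.38

Monthly rate = 5.4% ÷ 12 = 0.45%
Balance at month 2: R$715,630.0000 × (1 + 0.0045)^2 = R$722,085.1615…
After R$143,100.00 payment: R$722,085.1615… − R$143,100.00 = R$578,985.1615…
Balance at month 7: R$578,985.1615… × (1 + 0.0045)^5 = R$592,130.1009…
After R$171,800.00 payment: R$592,130.1009… − R$171,800.00 = R$420,330.1009…
Balance at month 10: R$420,330.1009… × (1 + 0.0045)^3 = R$426,030.1306…
Penalty: 10 × 1.75% × R$715,630.00 = R$125,235.25
Final settlement = outstanding balance + penalty = R$426,030.1306… + R$125,235.25 = R$551,265.38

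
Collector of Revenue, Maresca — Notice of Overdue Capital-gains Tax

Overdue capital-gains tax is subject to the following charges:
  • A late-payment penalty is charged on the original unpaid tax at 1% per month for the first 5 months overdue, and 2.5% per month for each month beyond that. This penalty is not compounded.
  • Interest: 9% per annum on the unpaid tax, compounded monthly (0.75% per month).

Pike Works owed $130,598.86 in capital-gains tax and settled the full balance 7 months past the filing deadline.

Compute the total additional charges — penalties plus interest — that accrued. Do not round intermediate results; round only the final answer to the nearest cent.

Penalty, months 1–5: 5 × 1% × $130,598.86 = $6,529.94…
Penalty, months 6–7: 2 × 2.5% × $130,598.86 = $6,529.94…
Interest: $130,598.86 × ((1 + 0.0075)^7 − 1) = $130,598.86 × 0.0536961… = $7,012.6530…
Penalties + interest = $13,059.8860 + $7,012.6530… = $20,072.54

$20,072.54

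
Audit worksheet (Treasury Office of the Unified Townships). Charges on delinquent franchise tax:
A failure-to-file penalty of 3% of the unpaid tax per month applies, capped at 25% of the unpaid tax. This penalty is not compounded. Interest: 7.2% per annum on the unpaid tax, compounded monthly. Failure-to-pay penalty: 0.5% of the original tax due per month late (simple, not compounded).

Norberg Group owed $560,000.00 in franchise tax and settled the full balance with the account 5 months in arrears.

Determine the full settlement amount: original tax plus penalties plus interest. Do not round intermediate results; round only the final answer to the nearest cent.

Failure-to-file: 5 × 3% × $560,000.00 = $84,000.00 (under the 25% cap)
Failure-to-pay penalty: 5 × 0.5% × $560,000.00 = $14,000.00
Interest (7.2%/yr ÷ 12 = 0.6%/month): $560,000.00 × ((1 + 0.006)^5 − 1) = $17,002.8132…
Total = $560,000.00 + $98,000.0000 + $17,002.8132… = $675,002.81

$675,002.81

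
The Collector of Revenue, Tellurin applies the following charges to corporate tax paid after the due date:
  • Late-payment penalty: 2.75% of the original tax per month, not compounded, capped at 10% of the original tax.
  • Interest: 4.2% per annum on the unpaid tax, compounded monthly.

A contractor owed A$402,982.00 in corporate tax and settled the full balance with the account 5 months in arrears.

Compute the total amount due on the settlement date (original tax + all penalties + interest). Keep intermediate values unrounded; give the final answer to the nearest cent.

Penalty (uncapped): 5 × 2.75% × A$402,982.00 = A$55,410.03…; cap = 10% × A$402,982.00 = A$40,298.20 → penalty = A$40,298.20
Interest (4.2%/yr ÷ 12 = 0.35%/month): A$402,982.00 × ((1 + 0.0035)^5 − 1) = A$7,101.7234…
Total = A$402,982.00 + A$40,298.2000 + A$7,101.7234… = A$450,381.92

A$450,381.92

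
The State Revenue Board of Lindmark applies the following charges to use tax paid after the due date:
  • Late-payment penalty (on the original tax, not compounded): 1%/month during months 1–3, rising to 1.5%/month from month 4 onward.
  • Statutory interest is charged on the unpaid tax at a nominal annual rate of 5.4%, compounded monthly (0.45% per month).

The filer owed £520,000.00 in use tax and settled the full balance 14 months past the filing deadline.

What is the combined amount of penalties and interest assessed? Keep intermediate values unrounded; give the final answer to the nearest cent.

£135,135.69

Penalty, months 1–3: 3 × 1% × £520,000.00 = £15,600.00
Penalty, months 4–14: 11 × 1.5% × £520,000.00 = £85,800.00
Interest: £520,000.00 × ((1 + 0.0045)^14 − 1) = £520,000.00 × 0.0648763… = £33,735.6935…
Penalties + interest = £101,400.0000 + £33,735.6935… = £135,135.69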